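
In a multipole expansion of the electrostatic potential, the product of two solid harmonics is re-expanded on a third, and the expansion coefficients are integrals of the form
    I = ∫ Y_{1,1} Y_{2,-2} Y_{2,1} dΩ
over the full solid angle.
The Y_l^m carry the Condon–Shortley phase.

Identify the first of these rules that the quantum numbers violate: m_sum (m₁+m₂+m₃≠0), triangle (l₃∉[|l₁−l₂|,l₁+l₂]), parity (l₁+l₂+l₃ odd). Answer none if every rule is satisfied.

parity

m₁+m₂+m₃ = 1 − 2 + 1 = 0  ✓
triangle: |1−2|=1 ≤ l₃=2 ≤ 1+2=3  ✓
parity: l₁+l₂+l₃ = 5 is odd  ✗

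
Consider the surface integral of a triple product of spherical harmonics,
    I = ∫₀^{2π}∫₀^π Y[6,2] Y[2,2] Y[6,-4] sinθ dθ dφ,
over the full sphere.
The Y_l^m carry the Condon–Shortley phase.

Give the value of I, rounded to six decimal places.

-0.153870

Rules hold: Σm=0, L=14 even, 4≤6≤8.
N = 13·5·13 = 845
Δ = 2!·10!·2!/15! = 1/90090
Racah Σ t=0..2: t=0:+1/69120 t=1:−1/14400 t=2:+1/69120 = -7/172800
⇒ 3j(6 2 6; 0 0 0)² = 14/715, sgn -1
Racah Σ t=2..2: t=2:+1/322560 = 1/322560
⇒ 3j(6 2 6; 2 2 -4)² = 18/1001, sgn +1
4πI² = N·(3j₀)²·(3jₘ)² = 36/121
I = -1·√(0.297521/4π) = -0.15386989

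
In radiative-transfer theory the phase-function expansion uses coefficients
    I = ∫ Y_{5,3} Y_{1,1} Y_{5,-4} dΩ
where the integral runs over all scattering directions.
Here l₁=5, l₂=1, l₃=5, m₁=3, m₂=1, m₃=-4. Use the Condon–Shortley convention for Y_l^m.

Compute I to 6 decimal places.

0.000000

l₁+l₂+l₃=11 is odd: 3j(l;000)=0 ⇒ I=0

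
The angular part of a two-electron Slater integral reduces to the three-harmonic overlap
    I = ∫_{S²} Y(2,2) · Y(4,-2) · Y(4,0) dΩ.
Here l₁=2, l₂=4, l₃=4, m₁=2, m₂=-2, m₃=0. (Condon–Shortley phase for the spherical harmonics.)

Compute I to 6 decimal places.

-0.190365

m-sum 0 ✓  L=10 even ✓  2≤4≤6 ✓
Π(2lᵢ+1) = 5×9×9 = 405
triangle coeff Δ(2,4,4) = 1/13860
Σ_t [0,2]: t=0:+1/192 t=1:−1/36 t=2:+1/192 = -5/288
(3j)²=20/693 [(2 4 4; 0 0 0)], sign=-1
Σ_t [0,0]: t=0:+1/192 = 1/192
(3j)²=3/77 [(2 4 4; 2 -2 0)], sign=+1
⇒ 4πI² = 2700/5929
I = (-1)√(2700/5929/(4π)) = -0.19036462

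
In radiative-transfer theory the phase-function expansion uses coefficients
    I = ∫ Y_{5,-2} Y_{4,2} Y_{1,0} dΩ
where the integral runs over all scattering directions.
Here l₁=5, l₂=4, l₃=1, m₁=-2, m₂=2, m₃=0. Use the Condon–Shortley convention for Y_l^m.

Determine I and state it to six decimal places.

0.225034

Checks pass: Σm=0; 10 even; l₃=1∈[1,9].
(2·5+1)(2·4+1)(2·1+1) = 297
Δ: 8! 2! 0! / 11! → 1/495
sum: t=4:+1/576 = 1/576
3j²(5 4 1; 0 0 0) = Δ·Π!·Σ² = 5/99  (sign -1)
sum: t=6:+1/1440 = 1/1440
3j²(5 4 1; -2 2 0) = Δ·Π!·Σ² = 7/165  (sign -1)
combine: 4πI² = 297·5/99·7/165 = 7/11
take √, sign +1: I = 0.22503380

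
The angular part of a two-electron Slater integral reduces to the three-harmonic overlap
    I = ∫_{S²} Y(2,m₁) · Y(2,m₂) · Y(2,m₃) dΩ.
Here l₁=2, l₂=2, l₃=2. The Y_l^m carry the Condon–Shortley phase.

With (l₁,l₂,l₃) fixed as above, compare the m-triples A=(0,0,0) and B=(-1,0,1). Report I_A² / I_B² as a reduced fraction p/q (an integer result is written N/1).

Shared (l₁,l₂,l₃)=(2,2,2): N and (l;000)² cancel in I_A²/I_B².
A: Δ = 2!·2!·2!/7! = 1/630; Racah Σ t=0..2: t=0:+1/8 t=1:−1/1 t=2:+1/8 = -3/4; ⇒ 3j(2 2 2; 0 0 0)² = 2/35, sgn -1
B: Δ = 2!·2!·2!/7! = 1/630; Racah Σ t=1..2: t=1:−1/2 t=2:+1/4 = -1/4; ⇒ 3j(2 2 2; -1 0 1)² = 1/70, sgn +1
I_A²/I_B² = (2/35)/(1/70) = 4/1

4/1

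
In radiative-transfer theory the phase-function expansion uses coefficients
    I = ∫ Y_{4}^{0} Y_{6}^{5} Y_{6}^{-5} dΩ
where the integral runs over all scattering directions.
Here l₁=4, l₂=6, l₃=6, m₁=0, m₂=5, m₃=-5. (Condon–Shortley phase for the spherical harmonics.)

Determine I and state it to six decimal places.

Rules hold: Σm=0, L=16 even, 2≤6≤10.
N = 9·13·13 = 1521
Δ = 4!·4!·8!/17! = 1/15315300
Racah Σ t=0..4: t=0:+1/829440 t=1:−1/25920 t=2:+1/9216 t=3:−1/25920 t=4:+1/829440 = 7/207360
⇒ 3j(4 6 6; 0 0 0)² = 28/2431, sgn +1
Racah Σ t=3..4: t=3:−1/1451520 t=4:+1/2903040 = -1/2903040
⇒ 3j(4 6 6; 0 5 -5)² = 11/1547, sgn +1
4πI² = N·(3j₀)²·(3jₘ)² = 36/289
I = +1·√(0.124567/4π) = 0.09956287

0.099563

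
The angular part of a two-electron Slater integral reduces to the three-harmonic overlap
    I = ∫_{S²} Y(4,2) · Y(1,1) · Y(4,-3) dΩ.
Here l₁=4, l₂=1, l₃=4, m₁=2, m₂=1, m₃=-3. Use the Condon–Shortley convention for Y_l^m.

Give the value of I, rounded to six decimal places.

0.000000

l₁+l₂+l₃=9 is odd: 3j(l;000)=0 ⇒ I=0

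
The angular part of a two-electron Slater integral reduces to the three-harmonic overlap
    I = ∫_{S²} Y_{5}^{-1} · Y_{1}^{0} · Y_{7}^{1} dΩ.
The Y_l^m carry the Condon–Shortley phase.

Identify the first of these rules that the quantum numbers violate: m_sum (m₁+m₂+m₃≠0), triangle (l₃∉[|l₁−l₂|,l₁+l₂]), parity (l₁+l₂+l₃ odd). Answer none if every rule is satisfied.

triangle

m₁+m₂+m₃ = -1 + 0 + 1 = 0  ✓
triangle: |5−1|=4 ≤ l₃=7 ≤ 5+1=6  ✗
parity: l₁+l₂+l₃ = 13 is odd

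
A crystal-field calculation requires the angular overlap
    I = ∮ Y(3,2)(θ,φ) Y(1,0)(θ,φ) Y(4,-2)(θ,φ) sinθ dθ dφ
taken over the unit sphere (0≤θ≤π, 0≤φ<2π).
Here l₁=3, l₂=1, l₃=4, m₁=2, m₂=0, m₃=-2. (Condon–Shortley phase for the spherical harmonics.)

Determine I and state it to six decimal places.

Checks pass: Σm=0; 8 even; l₃=4∈[2,4].
(2·3+1)(2·1+1)(2·4+1) = 189
Δ: 0! 6! 2! / 9! → 1/252
sum: t=0:+1/36 = 1/36
3j²(3 1 4; 0 0 0) = Δ·Π!·Σ² = 4/63  (sign +1)
sum: t=0:+1/120 = 1/120
3j²(3 1 4; 2 0 -2) = Δ·Π!·Σ² = 1/21  (sign +1)
combine: 4πI² = 189·4/63·1/21 = 4/7
take √, sign +1: I = 0.21324362

0.213244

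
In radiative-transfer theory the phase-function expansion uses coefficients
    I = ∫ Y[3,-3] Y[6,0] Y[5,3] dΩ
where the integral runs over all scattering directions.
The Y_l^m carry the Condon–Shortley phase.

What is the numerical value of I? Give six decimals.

m-sum 0 ✓  L=14 even ✓  3≤5≤9 ✓
Π(2lᵢ+1) = 7×13×11 = 1001
triangle coeff Δ(3,6,5) = 1/675675
Σ_t [1,3]: t=1:−1/8640 t=2:+1/2304 t=3:−1/8640 = 7/34560
(3j)²=7/429 [(3 6 5; 0 0 0)], sign=-1
Σ_t [4,4]: t=4:+1/69120 = 1/69120
(3j)²=4/429 [(3 6 5; -3 0 3)], sign=+1
⇒ 4πI² = 196/1287
I = (-1)√(196/1287/(4π)) = -0.11008644

-0.110086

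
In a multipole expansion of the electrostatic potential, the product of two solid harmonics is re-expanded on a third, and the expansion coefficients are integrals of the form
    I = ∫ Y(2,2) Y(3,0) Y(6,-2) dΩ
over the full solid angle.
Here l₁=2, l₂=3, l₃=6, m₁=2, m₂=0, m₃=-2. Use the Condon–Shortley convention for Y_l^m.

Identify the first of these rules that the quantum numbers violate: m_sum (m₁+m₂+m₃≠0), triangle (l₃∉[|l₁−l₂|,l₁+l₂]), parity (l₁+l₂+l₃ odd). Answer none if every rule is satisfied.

Σmᵢ = 0  ✓
l₃∈[|l₁−l₂|,l₁+l₂]=[1,5], have l₃=6  ✗
Σlᵢ = 11 ⇒ odd

triangle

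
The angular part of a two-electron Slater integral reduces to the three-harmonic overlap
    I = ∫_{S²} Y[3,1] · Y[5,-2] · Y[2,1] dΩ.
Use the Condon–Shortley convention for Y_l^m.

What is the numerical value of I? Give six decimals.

Rules hold: Σm=0, L=10 even, 2≤2≤8.
N = 7·11·5 = 385
Δ = 6!·0!·4!/11! = 1/2310
Racah Σ t=3..3: t=3:−1/144 = -1/144
⇒ 3j(3 5 2; 0 0 0)² = 10/231, sgn -1
Racah Σ t=2..2: t=2:+1/288 = 1/288
⇒ 3j(3 5 2; 1 -2 1)² = 1/22, sgn -1
4πI² = N·(3j₀)²·(3jₘ)² = 25/33
I = +1·√(0.757576/4π) = 0.24553200

0.245532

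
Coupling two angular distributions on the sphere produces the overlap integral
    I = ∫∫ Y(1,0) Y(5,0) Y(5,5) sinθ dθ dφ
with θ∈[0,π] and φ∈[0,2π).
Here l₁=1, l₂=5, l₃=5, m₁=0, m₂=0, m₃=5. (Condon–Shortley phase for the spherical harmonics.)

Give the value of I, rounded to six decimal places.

0 + 0 + 5 = 5 ≠ 0: azimuthal integral kills it; I = 0

0.000000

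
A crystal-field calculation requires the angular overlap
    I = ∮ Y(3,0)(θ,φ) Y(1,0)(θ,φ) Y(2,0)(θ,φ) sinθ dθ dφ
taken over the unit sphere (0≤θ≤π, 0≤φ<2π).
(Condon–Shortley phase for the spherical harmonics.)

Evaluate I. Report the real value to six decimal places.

0.247767

Checks pass: Σm=0; 6 even; l₃=2∈[2,4].
(2·3+1)(2·1+1)(2·2+1) = 105
Δ: 2! 4! 0! / 7! → 1/105
sum: t=1:−1/4 = -1/4
3j²(3 1 2; 0 0 0) = Δ·Π!·Σ² = 3/35  (sign -1)
(m-triple is (0,0,0) — same symbol as above.)
combine: 4πI² = 105·3/35·3/35 = 27/35
take √, sign +1: I = 0.24776670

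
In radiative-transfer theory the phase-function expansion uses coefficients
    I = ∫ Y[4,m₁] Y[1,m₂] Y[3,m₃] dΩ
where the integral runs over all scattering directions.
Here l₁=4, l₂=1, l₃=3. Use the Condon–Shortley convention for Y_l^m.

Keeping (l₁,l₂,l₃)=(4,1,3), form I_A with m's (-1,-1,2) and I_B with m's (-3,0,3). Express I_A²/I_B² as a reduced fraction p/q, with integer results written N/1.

Same 4,1,3: normalisation and zero-m 3j drop out of the ratio.
A: Δ: 2! 6! 0! / 9! → 1/252; sum: t=0:+1/240 = 1/240; 3j²(4 1 3; -1 -1 2) = Δ·Π!·Σ² = 1/84  (sign -1)
B: Δ: 2! 6! 0! / 9! → 1/252; sum: t=1:−1/720 = -1/720; 3j²(4 1 3; -3 0 3) = Δ·Π!·Σ² = 1/36  (sign -1)
I_A²/I_B² = (1/84)/(1/36) = 3/7

3/7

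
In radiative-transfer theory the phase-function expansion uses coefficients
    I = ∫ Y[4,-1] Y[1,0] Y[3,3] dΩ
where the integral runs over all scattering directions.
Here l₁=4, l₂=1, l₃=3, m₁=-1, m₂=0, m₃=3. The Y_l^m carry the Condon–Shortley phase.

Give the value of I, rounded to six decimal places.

Σmᵢ = 2 ≠ 0, so the φ-integral vanishes; I = 0

0.000000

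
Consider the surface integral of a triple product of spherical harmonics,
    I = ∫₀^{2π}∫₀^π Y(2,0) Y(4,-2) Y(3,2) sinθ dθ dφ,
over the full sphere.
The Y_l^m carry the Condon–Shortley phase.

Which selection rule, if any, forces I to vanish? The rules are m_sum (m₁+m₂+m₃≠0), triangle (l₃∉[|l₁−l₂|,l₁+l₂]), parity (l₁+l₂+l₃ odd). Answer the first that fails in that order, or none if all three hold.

parity

Σmᵢ = 0  ✓
l₃∈[|l₁−l₂|,l₁+l₂]=[2,6], have l₃=3  ✓
Σlᵢ = 9 ⇒ odd  ✗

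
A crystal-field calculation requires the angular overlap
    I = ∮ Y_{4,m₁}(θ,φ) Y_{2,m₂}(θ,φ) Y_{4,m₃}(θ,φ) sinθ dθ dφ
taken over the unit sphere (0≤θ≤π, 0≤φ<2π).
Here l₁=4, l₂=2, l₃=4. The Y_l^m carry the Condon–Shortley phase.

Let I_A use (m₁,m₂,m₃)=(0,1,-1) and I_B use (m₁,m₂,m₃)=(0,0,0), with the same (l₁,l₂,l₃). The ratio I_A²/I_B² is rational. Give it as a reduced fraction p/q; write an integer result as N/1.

3/40

Same 4,2,4: normalisation and zero-m 3j drop out of the ratio.
A: Δ: 2! 6! 2! / 11! → 1/13860; sum: t=1:−1/72 t=2:+1/96 = -1/288; 3j²(4 2 4; 0 1 -1) = Δ·Π!·Σ² = 1/462  (sign +1)
B: Δ: 2! 6! 2! / 11! → 1/13860; sum: t=0:+1/192 t=1:−1/36 t=2:+1/192 = -5/288; 3j²(4 2 4; 0 0 0) = Δ·Π!·Σ² = 20/693  (sign -1)
I_A²/I_B² = (1/462)/(20/693) = 3/40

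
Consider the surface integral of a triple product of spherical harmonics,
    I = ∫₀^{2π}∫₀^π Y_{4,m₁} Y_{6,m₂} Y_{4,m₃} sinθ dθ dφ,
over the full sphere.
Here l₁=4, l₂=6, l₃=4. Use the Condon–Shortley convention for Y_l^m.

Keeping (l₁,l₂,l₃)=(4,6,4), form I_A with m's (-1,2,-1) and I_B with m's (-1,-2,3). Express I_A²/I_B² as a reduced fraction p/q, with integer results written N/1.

7/9

l's match ⇒ only the (l;m) 3-j factors differ between A and B.
A: triangle coeff Δ(4,6,4) = 1/1261260; Σ_t [3,5]: t=3:−1/8640 t=4:+1/2304 t=5:−1/8640 = 7/34560; (3j)²=7/429 [(4 6 4; -1 2 -1)], sign=-1
B: triangle coeff Δ(4,6,4) = 1/1261260; Σ_t [3,4]: t=3:−1/8640 t=4:+1/34560 = -1/11520; (3j)²=3/143 [(4 6 4; -1 -2 3)], sign=+1
I_A²/I_B² = (7/429)/(3/143) = 7/9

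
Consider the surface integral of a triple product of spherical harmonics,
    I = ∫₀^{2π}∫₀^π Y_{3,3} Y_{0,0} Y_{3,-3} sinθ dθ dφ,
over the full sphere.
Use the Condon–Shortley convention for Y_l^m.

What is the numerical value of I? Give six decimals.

-0.282095

Rules hold: Σm=0, L=6 even, 3≤3≤3.
N = 7·1·7 = 49
Δ = 0!·6!·0!/7! = 1/7
Racah Σ t=0..0: t=0:+1/36 = 1/36
⇒ 3j(3 0 3; 0 0 0)² = 1/7, sgn -1
Racah Σ t=0..0: t=0:+1/720 = 1/720
⇒ 3j(3 0 3; 3 0 -3)² = 1/7, sgn +1
4πI² = N·(3j₀)²·(3jₘ)² = 1/1
I = -1·√(1/4π) = -0.28209479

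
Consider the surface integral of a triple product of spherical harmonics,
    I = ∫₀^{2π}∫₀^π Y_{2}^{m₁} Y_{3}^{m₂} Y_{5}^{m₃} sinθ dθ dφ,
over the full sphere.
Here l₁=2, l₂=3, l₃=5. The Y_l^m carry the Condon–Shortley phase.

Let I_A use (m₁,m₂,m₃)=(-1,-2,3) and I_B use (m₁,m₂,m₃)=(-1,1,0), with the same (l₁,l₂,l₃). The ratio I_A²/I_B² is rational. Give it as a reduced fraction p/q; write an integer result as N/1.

Same 2,3,5: normalisation and zero-m 3j drop out of the ratio.
A: Δ: 0! 4! 6! / 11! → 1/2310; sum: t=0:+1/720 = 1/720; 3j²(2 3 5; -1 -2 3) = Δ·Π!·Σ² = 8/165  (sign +1)
B: Δ: 0! 4! 6! / 11! → 1/2310; sum: t=0:+1/288 = 1/288; 3j²(2 3 5; -1 1 0) = Δ·Π!·Σ² = 5/231  (sign -1)
I_A²/I_B² = (8/165)/(5/231) = 56/25

56/25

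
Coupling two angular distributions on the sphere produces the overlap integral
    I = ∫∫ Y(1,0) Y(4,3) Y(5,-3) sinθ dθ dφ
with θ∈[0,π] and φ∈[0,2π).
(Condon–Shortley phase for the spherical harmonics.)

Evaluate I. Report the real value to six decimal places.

-0.196426

m-sum 0 ✓  L=10 even ✓  3≤5≤5 ✓
Π(2lᵢ+1) = 3×9×11 = 297
triangle coeff Δ(1,4,5) = 1/495
Σ_t [0,0]: t=0:+1/576 = 1/576
(3j)²=5/99 [(1 4 5; 0 0 0)], sign=-1
Σ_t [0,0]: t=0:+1/5040 = 1/5040
(3j)²=16/495 [(1 4 5; 0 3 -3)], sign=+1
⇒ 4πI² = 16/33
I = (-1)√(16/33/(4π)) = -0.19642560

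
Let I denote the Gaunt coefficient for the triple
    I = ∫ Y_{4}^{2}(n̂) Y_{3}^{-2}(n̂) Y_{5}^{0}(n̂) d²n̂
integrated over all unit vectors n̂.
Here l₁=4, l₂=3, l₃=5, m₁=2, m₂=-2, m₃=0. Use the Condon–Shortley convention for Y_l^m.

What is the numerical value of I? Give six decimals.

-0.171327

m-sum 0 ✓  L=12 even ✓  1≤5≤7 ✓
Π(2lᵢ+1) = 9×7×11 = 693
triangle coeff Δ(4,3,5) = 1/180180
Σ_t [0,2]: t=0:+1/576 t=1:−1/144 t=2:+1/576 = -1/288
(3j)²=20/1001 [(4 3 5; 0 0 0)], sign=+1
Σ_t [0,1]: t=0:+1/576 t=1:−1/2880 = 1/720
(3j)²=80/3003 [(4 3 5; 2 -2 0)], sign=-1
⇒ 4πI² = 4800/13013
I = (-1)√(4800/13013/(4π)) = -0.17132746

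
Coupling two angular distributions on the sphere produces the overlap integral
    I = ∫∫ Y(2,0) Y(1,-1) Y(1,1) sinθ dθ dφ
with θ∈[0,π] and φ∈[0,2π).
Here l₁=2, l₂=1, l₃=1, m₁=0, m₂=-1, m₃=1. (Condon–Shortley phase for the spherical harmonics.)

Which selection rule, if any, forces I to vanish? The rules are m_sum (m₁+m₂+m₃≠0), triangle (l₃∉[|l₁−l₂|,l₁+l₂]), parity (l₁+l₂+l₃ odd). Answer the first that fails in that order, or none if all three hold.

azimuthal sum: 0 − 1 + 1 = 0  ✓
1 ≤ 1 ≤ 3 (triangle on l)  ✓
L = 2 + 1 + 1 = 4 (even)  ✓

none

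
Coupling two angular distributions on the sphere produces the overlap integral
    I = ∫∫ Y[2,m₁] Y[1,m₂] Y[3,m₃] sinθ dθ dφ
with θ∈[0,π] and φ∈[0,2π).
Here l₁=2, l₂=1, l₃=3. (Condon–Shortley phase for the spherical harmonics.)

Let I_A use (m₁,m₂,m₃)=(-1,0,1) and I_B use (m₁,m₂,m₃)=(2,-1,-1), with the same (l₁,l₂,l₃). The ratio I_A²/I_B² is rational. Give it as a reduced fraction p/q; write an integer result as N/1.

8/1

Same 2,1,3: normalisation and zero-m 3j drop out of the ratio.
A: Δ: 0! 4! 2! / 7! → 1/105; sum: t=0:+1/6 = 1/6; 3j²(2 1 3; -1 0 1) = Δ·Π!·Σ² = 8/105  (sign +1)
B: Δ: 0! 4! 2! / 7! → 1/105; sum: t=0:+1/48 = 1/48; 3j²(2 1 3; 2 -1 -1) = Δ·Π!·Σ² = 1/105  (sign +1)
I_A²/I_B² = (8/105)/(1/105) = 8/1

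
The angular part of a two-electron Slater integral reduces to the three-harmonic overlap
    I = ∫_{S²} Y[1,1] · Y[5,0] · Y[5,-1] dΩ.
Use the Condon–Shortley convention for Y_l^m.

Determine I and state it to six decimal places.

0.000000

Σlᵢ=11 odd — θ-integrand is odd under cosθ→−cosθ; I=0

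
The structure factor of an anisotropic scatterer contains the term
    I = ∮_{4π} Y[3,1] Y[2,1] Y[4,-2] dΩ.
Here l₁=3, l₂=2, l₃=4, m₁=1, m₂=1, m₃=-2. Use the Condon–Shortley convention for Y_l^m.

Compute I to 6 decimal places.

L=9 odd ⇒ parity kills the (l;000) factor ⇒ I = 0

0.000000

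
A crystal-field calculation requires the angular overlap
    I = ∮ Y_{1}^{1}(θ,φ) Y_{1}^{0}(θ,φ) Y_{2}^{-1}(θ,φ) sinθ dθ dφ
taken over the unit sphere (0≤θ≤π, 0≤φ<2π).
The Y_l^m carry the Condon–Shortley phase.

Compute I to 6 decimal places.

-0.218510

Checks pass: Σm=0; 4 even; l₃=2∈[0,2].
(2·1+1)(2·1+1)(2·2+1) = 45
Δ: 0! 2! 2! / 5! → 1/30
sum: t=0:+1/1 = 1/1
3j²(1 1 2; 0 0 0) = Δ·Π!·Σ² = 2/15  (sign +1)
sum: t=0:+1/2 = 1/2
3j²(1 1 2; 1 0 -1) = Δ·Π!·Σ² = 1/10  (sign -1)
combine: 4πI² = 45·2/15·1/10 = 3/5
take √, sign -1: I = -0.21850969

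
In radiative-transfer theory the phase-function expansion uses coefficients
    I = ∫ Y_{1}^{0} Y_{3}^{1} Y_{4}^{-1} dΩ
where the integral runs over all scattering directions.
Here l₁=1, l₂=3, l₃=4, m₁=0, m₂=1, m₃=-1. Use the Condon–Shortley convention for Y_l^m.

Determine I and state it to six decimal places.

Rules hold: Σm=0, L=8 even, 2≤4≤4.
N = 3·7·9 = 189
Δ = 0!·2!·6!/9! = 1/252
Racah Σ t=0..0: t=0:+1/36 = 1/36
⇒ 3j(1 3 4; 0 0 0)² = 4/63, sgn +1
Racah Σ t=0..0: t=0:+1/48 = 1/48
⇒ 3j(1 3 4; 0 1 -1)² = 5/84, sgn -1
4πI² = N·(3j₀)²·(3jₘ)² = 5/7
I = -1·√(0.714286/4π) = -0.23841361

-0.238414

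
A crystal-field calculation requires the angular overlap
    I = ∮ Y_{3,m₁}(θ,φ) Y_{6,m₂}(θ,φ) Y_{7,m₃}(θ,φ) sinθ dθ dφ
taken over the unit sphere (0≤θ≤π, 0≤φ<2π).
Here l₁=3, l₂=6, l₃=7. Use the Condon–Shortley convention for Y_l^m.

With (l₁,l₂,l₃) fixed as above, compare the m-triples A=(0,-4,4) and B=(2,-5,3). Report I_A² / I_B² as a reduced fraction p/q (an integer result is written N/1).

l's match ⇒ only the (l;m) 3-j factors differ between A and B.
A: triangle coeff Δ(3,6,7) = 1/2042040; Σ_t [0,2]: t=0:+1/967680 t=1:−1/1451520 t=2:+1/43545600 = 1/2721600; (3j)²=32/7735 [(3 6 7; 0 -4 4)], sign=-1
B: triangle coeff Δ(3,6,7) = 1/2042040; Σ_t [0,1]: t=0:+1/4354560 t=1:−1/87091200 = 19/87091200; (3j)²=361/37128 [(3 6 7; 2 -5 3)], sign=+1
I_A²/I_B² = (32/7735)/(361/37128) = 768/1805

768/1805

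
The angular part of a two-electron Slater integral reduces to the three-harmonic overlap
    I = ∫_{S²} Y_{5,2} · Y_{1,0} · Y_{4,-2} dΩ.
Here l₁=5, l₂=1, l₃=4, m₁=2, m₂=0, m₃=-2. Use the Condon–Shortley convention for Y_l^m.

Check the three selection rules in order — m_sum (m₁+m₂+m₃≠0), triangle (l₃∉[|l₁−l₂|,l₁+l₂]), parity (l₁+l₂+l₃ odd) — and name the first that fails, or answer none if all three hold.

m₁+m₂+m₃ = 2 + 0 − 2 = 0  ✓
triangle: |5−1|=4 ≤ l₃=4 ≤ 5+1=6  ✓
parity: l₁+l₂+l₃ = 10 is even  ✓

none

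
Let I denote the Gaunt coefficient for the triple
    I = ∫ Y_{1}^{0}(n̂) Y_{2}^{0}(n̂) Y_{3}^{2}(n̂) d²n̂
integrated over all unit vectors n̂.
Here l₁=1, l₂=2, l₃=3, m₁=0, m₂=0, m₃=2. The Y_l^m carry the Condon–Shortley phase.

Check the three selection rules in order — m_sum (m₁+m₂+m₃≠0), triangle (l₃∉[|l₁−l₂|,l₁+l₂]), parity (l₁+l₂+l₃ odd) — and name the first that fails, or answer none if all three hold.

m_sum

Σmᵢ = 2  ✗
l₃∈[|l₁−l₂|,l₁+l₂]=[1,3], have l₃=3
Σlᵢ = 6 ⇒ even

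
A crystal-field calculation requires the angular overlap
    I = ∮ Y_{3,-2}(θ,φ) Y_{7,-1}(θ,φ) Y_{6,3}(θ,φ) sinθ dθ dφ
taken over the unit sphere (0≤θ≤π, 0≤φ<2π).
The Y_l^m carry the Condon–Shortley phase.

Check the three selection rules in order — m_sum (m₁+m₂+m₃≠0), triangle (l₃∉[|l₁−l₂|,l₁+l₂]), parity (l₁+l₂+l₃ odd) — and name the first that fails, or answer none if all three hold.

none

azimuthal sum: -2 − 1 + 3 = 0  ✓
4 ≤ 6 ≤ 10 (triangle on l)  ✓
L = 3 + 7 + 6 = 16 (even)  ✓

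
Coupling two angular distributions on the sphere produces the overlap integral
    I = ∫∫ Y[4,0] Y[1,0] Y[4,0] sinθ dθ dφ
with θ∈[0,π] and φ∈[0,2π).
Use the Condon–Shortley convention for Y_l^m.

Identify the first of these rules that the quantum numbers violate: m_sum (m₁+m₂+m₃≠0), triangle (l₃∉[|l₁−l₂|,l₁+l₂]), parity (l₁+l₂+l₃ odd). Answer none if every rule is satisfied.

m₁+m₂+m₃ = 0 + 0 + 0 = 0  ✓
triangle: |4−1|=3 ≤ l₃=4 ≤ 4+1=5  ✓
parity: l₁+l₂+l₃ = 9 is odd  ✗

parity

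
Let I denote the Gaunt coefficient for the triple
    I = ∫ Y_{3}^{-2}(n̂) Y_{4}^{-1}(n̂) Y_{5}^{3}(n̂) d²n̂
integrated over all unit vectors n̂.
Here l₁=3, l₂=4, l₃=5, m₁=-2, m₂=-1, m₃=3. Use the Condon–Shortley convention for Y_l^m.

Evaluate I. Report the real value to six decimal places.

Rules hold: Σm=0, L=12 even, 1≤5≤7.
N = 7·9·11 = 693
Δ = 2!·4!·6!/13! = 1/180180
Racah Σ t=0..2: t=0:+1/576 t=1:−1/144 t=2:+1/576 = -1/288
⇒ 3j(3 4 5; 0 0 0)² = 20/1001, sgn +1
Racah Σ t=1..2: t=1:−1/1152 t=2:+1/1440 = -1/5760
⇒ 3j(3 4 5; -2 -1 3)² = 1/858, sgn -1
4πI² = N·(3j₀)²·(3jₘ)² = 30/1859
I = -1·√(0.0161377/4π) = -0.03583571

-0.035836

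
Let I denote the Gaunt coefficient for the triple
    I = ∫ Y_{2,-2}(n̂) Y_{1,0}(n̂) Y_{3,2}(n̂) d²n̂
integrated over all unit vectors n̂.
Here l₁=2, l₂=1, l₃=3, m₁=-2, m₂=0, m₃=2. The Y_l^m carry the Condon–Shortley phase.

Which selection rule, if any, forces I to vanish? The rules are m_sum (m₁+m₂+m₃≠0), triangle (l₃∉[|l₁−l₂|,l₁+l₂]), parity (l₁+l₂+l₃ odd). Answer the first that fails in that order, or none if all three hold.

Σmᵢ = 0  ✓
l₃∈[|l₁−l₂|,l₁+l₂]=[1,3], have l₃=3  ✓
Σlᵢ = 6 ⇒ even  ✓

none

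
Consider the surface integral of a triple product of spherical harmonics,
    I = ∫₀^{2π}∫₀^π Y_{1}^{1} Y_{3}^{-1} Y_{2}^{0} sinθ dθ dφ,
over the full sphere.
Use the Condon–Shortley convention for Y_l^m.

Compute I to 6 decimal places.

Rules hold: Σm=0, L=6 even, 2≤2≤4.
N = 3·7·5 = 105
Δ = 2!·0!·4!/7! = 1/105
Racah Σ t=1..1: t=1:−1/4 = -1/4
⇒ 3j(1 3 2; 0 0 0)² = 3/35, sgn -1
Racah Σ t=0..0: t=0:+1/8 = 1/8
⇒ 3j(1 3 2; 1 -1 0)² = 2/35, sgn +1
4πI² = N·(3j₀)²·(3jₘ)² = 18/35
I = -1·√(0.514286/4π) = -0.20230066

-0.202301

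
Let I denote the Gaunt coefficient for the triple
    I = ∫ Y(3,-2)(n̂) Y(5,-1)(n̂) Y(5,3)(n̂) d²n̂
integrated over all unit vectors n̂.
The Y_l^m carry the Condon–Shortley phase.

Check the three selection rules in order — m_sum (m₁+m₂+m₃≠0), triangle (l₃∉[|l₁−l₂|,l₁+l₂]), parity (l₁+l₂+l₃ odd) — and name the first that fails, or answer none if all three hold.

Σmᵢ = 0  ✓
l₃∈[|l₁−l₂|,l₁+l₂]=[2,8], have l₃=5  ✓
Σlᵢ = 13 ⇒ odd  ✗

parity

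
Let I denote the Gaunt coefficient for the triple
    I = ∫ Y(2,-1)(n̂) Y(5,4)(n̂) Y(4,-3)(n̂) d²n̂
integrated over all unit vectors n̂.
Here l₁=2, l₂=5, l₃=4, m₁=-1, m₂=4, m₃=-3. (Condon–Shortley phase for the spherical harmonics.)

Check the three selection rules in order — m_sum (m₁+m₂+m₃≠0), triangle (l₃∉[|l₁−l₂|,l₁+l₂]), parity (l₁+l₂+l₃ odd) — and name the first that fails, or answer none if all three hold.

Σmᵢ = 0  ✓
l₃∈[|l₁−l₂|,l₁+l₂]=[3,7], have l₃=4  ✓
Σlᵢ = 11 ⇒ odd  ✗

parity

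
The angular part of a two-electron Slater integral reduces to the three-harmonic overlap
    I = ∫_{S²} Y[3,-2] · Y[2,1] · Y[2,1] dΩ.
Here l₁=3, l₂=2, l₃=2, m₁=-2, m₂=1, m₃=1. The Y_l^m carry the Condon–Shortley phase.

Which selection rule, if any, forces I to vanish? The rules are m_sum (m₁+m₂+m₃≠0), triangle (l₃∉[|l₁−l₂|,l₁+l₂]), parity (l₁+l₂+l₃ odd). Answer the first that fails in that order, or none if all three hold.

parity

azimuthal sum: -2 + 1 + 1 = 0  ✓
1 ≤ 2 ≤ 5 (triangle on l)  ✓
L = 3 + 2 + 2 = 7 (odd)  ✗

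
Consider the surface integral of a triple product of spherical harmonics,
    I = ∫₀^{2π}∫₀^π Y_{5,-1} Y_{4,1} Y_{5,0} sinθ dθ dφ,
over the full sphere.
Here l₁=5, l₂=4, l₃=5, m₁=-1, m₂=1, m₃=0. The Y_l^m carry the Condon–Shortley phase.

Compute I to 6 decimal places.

-0.053153

Rules hold: Σm=0, L=14 even, 1≤5≤9.
N = 11·9·11 = 1089
Δ = 4!·6!·4!/15! = 1/3153150
Racah Σ t=0..4: t=0:+1/69120 t=1:−1/1728 t=2:+1/576 t=3:−1/1728 t=4:+1/69120 = 7/11520
⇒ 3j(5 4 5; 0 0 0)² = 2/143, sgn -1
Racah Σ t=1..4: t=1:−1/17280 t=2:+1/1152 t=3:−1/864 t=4:+1/6912 = -7/34560
⇒ 3j(5 4 5; -1 1 0)² = 1/429, sgn +1
4πI² = N·(3j₀)²·(3jₘ)² = 6/169
I = -1·√(0.035503/4π) = -0.05315295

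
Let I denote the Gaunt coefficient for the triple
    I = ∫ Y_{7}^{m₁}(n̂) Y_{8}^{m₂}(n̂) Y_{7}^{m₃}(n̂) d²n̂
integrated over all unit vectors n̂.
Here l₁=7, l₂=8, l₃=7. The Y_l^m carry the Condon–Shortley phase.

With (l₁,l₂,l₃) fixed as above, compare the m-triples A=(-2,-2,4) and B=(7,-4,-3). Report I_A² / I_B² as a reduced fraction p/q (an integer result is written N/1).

176/455

Same 7,8,7: normalisation and zero-m 3j drop out of the ratio.
A: Δ: 8! 6! 8! / 23! → 1/22086194130; sum: t=3:−1/373248000 t=4:+1/99532800 t=5:−1/174182400 t=6:+1/2090188800 = 11/5225472000; 3j²(7 8 7; -2 -2 4) = Δ·Π!·Σ² = 528/96577  (sign -1)
B: Δ: 8! 6! 8! / 23! → 1/22086194130; sum: t=0:+1/16721510400 = 1/16721510400; 3j²(7 8 7; 7 -4 -3) = Δ·Π!·Σ² = 105/7429  (sign +1)
I_A²/I_B² = (528/96577)/(105/7429) = 176/455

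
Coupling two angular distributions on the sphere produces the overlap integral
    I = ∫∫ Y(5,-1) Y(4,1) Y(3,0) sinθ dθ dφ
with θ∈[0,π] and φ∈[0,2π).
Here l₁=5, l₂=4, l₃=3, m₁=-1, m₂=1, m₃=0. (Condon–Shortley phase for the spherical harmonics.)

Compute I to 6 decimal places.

-0.115089

Rules hold: Σm=0, L=12 even, 1≤3≤9.
N = 11·9·7 = 693
Δ = 6!·4!·2!/13! = 1/180180
Racah Σ t=2..4: t=2:+1/576 t=3:−1/144 t=4:+1/576 = -1/288
⇒ 3j(5 4 3; 0 0 0)² = 20/1001, sgn +1
Racah Σ t=3..5: t=3:−1/432 t=4:+1/192 t=5:−1/1440 = 19/8640
⇒ 3j(5 4 3; -1 1 0)² = 361/30030, sgn -1
4πI² = N·(3j₀)²·(3jₘ)² = 2166/13013
I = -1·√(0.166449/4π) = -0.11508947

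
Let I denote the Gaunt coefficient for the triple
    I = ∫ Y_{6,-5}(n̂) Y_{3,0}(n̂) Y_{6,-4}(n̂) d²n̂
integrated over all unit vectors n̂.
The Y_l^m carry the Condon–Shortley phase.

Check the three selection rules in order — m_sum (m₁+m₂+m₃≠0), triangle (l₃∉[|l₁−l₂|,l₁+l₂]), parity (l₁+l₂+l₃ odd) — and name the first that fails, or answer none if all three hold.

azimuthal sum: -5 + 0 − 4 = -9  ✗
3 ≤ 6 ≤ 9 (triangle on l)
L = 6 + 3 + 6 = 15 (odd)

m_sum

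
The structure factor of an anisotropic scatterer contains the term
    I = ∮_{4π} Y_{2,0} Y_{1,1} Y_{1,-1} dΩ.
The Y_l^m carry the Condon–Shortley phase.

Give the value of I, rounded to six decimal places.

0.126157

Checks pass: Σm=0; 4 even; l₃=1∈[1,3].
(2·2+1)(2·1+1)(2·1+1) = 45
Δ: 2! 2! 0! / 5! → 1/30
sum: t=1:−1/1 = -1/1
3j²(2 1 1; 0 0 0) = Δ·Π!·Σ² = 2/15  (sign +1)
sum: t=2:+1/4 = 1/4
3j²(2 1 1; 0 1 -1) = Δ·Π!·Σ² = 1/30  (sign +1)
combine: 4πI² = 45·2/15·1/30 = 1/5
take √, sign +1: I = 0.12615663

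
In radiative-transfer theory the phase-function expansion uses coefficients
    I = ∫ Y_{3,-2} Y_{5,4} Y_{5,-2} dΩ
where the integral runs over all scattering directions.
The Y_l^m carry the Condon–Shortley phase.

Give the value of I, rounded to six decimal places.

L=13 odd ⇒ parity kills the (l;000) factor ⇒ I = 0

0.000000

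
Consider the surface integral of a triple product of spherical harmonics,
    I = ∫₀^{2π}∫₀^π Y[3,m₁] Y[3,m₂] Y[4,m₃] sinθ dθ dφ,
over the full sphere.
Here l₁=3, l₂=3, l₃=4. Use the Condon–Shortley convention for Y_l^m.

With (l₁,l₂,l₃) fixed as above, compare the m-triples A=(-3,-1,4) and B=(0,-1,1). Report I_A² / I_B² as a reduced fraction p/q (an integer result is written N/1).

Same 3,3,4: normalisation and zero-m 3j drop out of the ratio.
A: Δ: 2! 4! 4! / 11! → 1/34650; sum: t=2:+1/1152 = 1/1152; 3j²(3 3 4; -3 -1 4) = Δ·Π!·Σ² = 1/33  (sign +1)
B: Δ: 2! 4! 4! / 11! → 1/34650; sum: t=0:+1/48 t=1:−1/24 t=2:+1/288 = -5/288; 3j²(3 3 4; 0 -1 1) = Δ·Π!·Σ² = 5/462  (sign +1)
I_A²/I_B² = (1/33)/(5/462) = 14/5

14/5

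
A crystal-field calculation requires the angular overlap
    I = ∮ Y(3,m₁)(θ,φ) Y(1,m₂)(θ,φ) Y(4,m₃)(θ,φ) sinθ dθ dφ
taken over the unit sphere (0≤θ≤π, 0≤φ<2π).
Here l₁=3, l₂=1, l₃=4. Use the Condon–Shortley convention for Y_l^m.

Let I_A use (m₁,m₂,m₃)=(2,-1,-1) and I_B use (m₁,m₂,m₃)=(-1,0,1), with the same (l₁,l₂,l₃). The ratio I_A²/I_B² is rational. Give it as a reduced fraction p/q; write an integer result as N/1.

Same 3,1,4: normalisation and zero-m 3j drop out of the ratio.
A: Δ: 0! 6! 2! / 9! → 1/252; sum: t=0:+1/240 = 1/240; 3j²(3 1 4; 2 -1 -1) = Δ·Π!·Σ² = 1/84  (sign -1)
B: Δ: 0! 6! 2! / 9! → 1/252; sum: t=0:+1/48 = 1/48; 3j²(3 1 4; -1 0 1) = Δ·Π!·Σ² = 5/84  (sign -1)
I_A²/I_B² = (1/84)/(5/84) = 1/5

1/5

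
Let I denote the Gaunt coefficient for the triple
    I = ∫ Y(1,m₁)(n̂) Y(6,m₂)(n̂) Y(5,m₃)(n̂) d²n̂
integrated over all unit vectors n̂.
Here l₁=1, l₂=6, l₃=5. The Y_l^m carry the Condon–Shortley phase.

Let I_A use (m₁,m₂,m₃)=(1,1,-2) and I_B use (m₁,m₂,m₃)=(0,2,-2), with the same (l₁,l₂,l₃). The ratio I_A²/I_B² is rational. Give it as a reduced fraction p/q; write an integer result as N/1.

Same 1,6,5: normalisation and zero-m 3j drop out of the ratio.
A: Δ: 2! 0! 10! / 13! → 1/858; sum: t=0:+1/60480 = 1/60480; 3j²(1 6 5; 1 1 -2) = Δ·Π!·Σ² = 5/429  (sign -1)
B: Δ: 2! 0! 10! / 13! → 1/858; sum: t=1:−1/30240 = -1/30240; 3j²(1 6 5; 0 2 -2) = Δ·Π!·Σ² = 16/429  (sign +1)
I_A²/I_B² = (5/429)/(16/429) = 5/16

5/16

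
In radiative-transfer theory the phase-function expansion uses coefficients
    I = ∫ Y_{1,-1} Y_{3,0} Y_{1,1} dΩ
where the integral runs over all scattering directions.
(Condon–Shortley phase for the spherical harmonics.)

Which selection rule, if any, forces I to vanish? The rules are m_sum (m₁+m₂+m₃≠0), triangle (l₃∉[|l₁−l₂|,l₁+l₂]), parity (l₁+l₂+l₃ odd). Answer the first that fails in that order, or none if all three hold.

azimuthal sum: -1 + 0 + 1 = 0  ✓
2 ≤ 1 ≤ 4 (triangle on l)  ✗
L = 1 + 3 + 1 = 5 (odd)

triangle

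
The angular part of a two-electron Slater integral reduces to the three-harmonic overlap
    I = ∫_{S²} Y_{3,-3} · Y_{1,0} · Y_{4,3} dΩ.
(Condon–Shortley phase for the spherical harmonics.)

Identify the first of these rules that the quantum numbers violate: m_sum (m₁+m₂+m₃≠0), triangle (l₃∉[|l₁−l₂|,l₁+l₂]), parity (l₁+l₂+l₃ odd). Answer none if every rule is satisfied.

none

m₁+m₂+m₃ = -3 + 0 + 3 = 0  ✓
triangle: |3−1|=2 ≤ l₃=4 ≤ 3+1=4  ✓
parity: l₁+l₂+l₃ = 8 is even  ✓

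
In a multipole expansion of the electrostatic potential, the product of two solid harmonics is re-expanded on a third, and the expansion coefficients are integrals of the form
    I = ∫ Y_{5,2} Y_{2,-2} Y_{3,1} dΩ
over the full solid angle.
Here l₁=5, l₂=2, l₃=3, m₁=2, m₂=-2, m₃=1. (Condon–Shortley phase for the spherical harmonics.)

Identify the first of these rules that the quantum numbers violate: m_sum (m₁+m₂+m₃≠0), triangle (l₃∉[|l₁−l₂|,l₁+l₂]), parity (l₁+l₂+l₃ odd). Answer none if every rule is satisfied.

m₁+m₂+m₃ = 2 − 2 + 1 = 1  ✗
triangle: |5−2|=3 ≤ l₃=3 ≤ 5+2=7
parity: l₁+l₂+l₃ = 10 is even

m_sum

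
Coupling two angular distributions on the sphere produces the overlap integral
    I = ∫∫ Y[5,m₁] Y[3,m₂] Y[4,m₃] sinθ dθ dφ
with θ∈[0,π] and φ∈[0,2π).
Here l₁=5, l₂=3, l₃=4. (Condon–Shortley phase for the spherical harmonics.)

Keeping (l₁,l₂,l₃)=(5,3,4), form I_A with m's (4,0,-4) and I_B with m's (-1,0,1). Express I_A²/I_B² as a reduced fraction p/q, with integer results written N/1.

1176/361

Same 5,3,4: normalisation and zero-m 3j drop out of the ratio.
A: Δ: 4! 6! 2! / 13! → 1/180180; sum: t=1:−1/8640 = -1/8640; 3j²(5 3 4; 4 0 -4) = Δ·Π!·Σ² = 28/715  (sign -1)
B: Δ: 4! 6! 2! / 13! → 1/180180; sum: t=1:−1/1440 t=2:+1/192 t=3:−1/432 = 19/8640; 3j²(5 3 4; -1 0 1) = Δ·Π!·Σ² = 361/30030  (sign -1)
I_A²/I_B² = (28/715)/(361/30030) = 1176/361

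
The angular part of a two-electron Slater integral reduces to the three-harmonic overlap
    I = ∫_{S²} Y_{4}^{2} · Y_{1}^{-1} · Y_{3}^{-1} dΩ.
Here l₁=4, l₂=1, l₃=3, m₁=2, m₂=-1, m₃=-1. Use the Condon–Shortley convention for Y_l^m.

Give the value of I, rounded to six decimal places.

Checks pass: Σm=0; 8 even; l₃=3∈[3,5].
(2·4+1)(2·1+1)(2·3+1) = 189
Δ: 2! 6! 0! / 9! → 1/252
sum: t=1:−1/36 = -1/36
3j²(4 1 3; 0 0 0) = Δ·Π!·Σ² = 4/63  (sign +1)
sum: t=0:+1/96 = 1/96
3j²(4 1 3; 2 -1 -1) = Δ·Π!·Σ² = 5/84  (sign +1)
combine: 4πI² = 189·4/63·5/84 = 5/7
take √, sign +1: I = 0.23841361

0.238414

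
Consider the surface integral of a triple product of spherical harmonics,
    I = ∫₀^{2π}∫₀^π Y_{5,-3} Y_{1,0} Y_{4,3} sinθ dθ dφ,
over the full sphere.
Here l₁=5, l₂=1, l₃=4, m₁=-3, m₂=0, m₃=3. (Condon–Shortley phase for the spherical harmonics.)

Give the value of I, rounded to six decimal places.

Checks pass: Σm=0; 10 even; l₃=4∈[4,6].
(2·5+1)(2·1+1)(2·4+1) = 297
Δ: 2! 8! 0! / 11! → 1/495
sum: t=1:−1/576 = -1/576
3j²(5 1 4; 0 0 0) = Δ·Π!·Σ² = 5/99  (sign -1)
sum: t=1:−1/5040 = -1/5040
3j²(5 1 4; -3 0 3) = Δ·Π!·Σ² = 16/495  (sign +1)
combine: 4πI² = 297·5/99·16/495 = 16/33
take √, sign -1: I = -0.19642560

-0.196426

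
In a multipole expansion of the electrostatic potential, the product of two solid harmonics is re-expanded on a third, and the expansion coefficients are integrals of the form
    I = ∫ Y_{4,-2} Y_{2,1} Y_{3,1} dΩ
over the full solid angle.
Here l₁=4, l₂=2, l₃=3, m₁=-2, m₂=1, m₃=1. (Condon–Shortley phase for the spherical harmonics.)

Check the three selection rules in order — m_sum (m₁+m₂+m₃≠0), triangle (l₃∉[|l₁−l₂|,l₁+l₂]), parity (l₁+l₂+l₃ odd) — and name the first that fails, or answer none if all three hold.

parity

m₁+m₂+m₃ = -2 + 1 + 1 = 0  ✓
triangle: |4−2|=2 ≤ l₃=3 ≤ 4+2=6  ✓
parity: l₁+l₂+l₃ = 9 is odd  ✗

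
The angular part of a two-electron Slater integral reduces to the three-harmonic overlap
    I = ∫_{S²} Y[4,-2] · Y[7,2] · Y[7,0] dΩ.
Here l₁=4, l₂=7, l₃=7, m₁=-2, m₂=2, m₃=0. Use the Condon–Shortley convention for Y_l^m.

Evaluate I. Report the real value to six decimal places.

-0.112312

Checks pass: Σm=0; 18 even; l₃=7∈[3,11].
(2·4+1)(2·7+1)(2·7+1) = 2025
Δ: 4! 4! 10! / 19! → 1/58198140
sum: t=0:+1/17418240 t=1:−1/622080 t=2:+1/230400 t=3:−1/622080 t=4:+1/17418240 = 1/806400
3j²(4 7 7; 0 0 0) = Δ·Π!·Σ² = 2268/230945  (sign -1)
sum: t=2:+1/2903040 t=3:−1/622080 t=4:+1/1382400 = -47/87091200
3j²(4 7 7; -2 2 0) = Δ·Π!·Σ² = 2209/277134  (sign +1)
combine: 4πI² = 2025·2268/230945·2209/277134 = 338175810/2133423721
take √, sign -1: I = -0.11231242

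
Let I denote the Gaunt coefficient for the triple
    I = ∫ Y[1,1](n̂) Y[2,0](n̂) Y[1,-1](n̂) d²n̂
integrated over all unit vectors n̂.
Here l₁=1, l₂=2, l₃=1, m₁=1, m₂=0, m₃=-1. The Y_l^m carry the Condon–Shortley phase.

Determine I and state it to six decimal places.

Rules hold: Σm=0, L=4 even, 1≤1≤3.
N = 3·5·3 = 45
Δ = 2!·0!·2!/5! = 1/30
Racah Σ t=1..1: t=1:−1/1 = -1/1
⇒ 3j(1 2 1; 0 0 0)² = 2/15, sgn +1
Racah Σ t=0..0: t=0:+1/4 = 1/4
⇒ 3j(1 2 1; 1 0 -1)² = 1/30, sgn +1
4πI² = N·(3j₀)²·(3jₘ)² = 1/5
I = +1·√(0.2/4π) = 0.12615663

0.126157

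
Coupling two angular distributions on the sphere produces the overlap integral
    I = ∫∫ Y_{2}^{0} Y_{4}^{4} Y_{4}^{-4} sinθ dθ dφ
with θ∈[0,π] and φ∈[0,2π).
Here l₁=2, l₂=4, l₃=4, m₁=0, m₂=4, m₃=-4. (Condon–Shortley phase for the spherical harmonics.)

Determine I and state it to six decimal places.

-0.229376

m-sum 0 ✓  L=10 even ✓  2≤4≤6 ✓
Π(2lᵢ+1) = 5×9×9 = 405
triangle coeff Δ(2,4,4) = 1/13860
Σ_t [0,2]: t=0:+1/192 t=1:−1/36 t=2:+1/192 = -5/288
(3j)²=20/693 [(2 4 4; 0 0 0)], sign=-1
Σ_t [2,2]: t=2:+1/2880 = 1/2880
(3j)²=28/495 [(2 4 4; 0 4 -4)], sign=+1
⇒ 4πI² = 80/121
I = (-1)√(80/121/(4π)) = -0.22937568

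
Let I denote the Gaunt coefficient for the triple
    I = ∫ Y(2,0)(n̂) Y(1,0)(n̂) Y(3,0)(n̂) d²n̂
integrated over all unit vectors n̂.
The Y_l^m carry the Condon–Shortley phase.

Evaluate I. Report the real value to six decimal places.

0.247767

m-sum 0 ✓  L=6 even ✓  1≤3≤3 ✓
Π(2lᵢ+1) = 5×3×7 = 105
triangle coeff Δ(2,1,3) = 1/105
Σ_t [0,0]: t=0:+1/4 = 1/4
(3j)²=3/35 [(2 1 3; 0 0 0)], sign=-1
(m-triple is (0,0,0) — same symbol as above.)
⇒ 4πI² = 27/35
I = (+1)√(27/35/(4π)) = 0.24776670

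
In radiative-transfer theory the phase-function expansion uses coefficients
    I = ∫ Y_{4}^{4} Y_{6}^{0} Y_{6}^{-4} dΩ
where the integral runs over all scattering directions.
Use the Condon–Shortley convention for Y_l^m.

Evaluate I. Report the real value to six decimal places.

0.141673

Rules hold: Σm=0, L=16 even, 2≤6≤10.
N = 9·13·13 = 1521
Δ = 4!·4!·8!/17! = 1/15315300
Racah Σ t=0..4: t=0:+1/829440 t=1:−1/25920 t=2:+1/9216 t=3:−1/25920 t=4:+1/829440 = 7/207360
⇒ 3j(4 6 6; 0 0 0)² = 28/2431, sgn +1
Racah Σ t=0..0: t=0:+1/829440 = 1/829440
⇒ 3j(4 6 6; 4 0 -4)² = 35/2431, sgn +1
4πI² = N·(3j₀)²·(3jₘ)² = 8820/34969
I = +1·√(0.252223/4π) = 0.14167322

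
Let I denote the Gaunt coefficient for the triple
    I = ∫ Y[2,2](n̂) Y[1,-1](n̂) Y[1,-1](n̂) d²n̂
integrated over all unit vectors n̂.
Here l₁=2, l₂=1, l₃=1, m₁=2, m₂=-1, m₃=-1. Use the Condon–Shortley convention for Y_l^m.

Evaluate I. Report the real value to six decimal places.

0.309019

Rules hold: Σm=0, L=4 even, 1≤1≤3.
N = 5·3·3 = 45
Δ = 2!·2!·0!/5! = 1/30
Racah Σ t=1..1: t=1:−1/1 = -1/1
⇒ 3j(2 1 1; 0 0 0)² = 2/15, sgn +1
Racah Σ t=0..0: t=0:+1/4 = 1/4
⇒ 3j(2 1 1; 2 -1 -1)² = 1/5, sgn +1
4πI² = N·(3j₀)²·(3jₘ)² = 6/5
I = +1·√(1.2/4π) = 0.30901936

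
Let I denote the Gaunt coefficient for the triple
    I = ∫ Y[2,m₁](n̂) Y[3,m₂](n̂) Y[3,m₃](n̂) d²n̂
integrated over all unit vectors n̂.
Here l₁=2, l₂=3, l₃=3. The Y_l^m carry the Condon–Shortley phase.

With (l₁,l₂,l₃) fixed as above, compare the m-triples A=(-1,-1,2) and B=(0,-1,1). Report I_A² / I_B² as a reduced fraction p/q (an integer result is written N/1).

5/3

l's match ⇒ only the (l;m) 3-j factors differ between A and B.
A: triangle coeff Δ(2,3,3) = 1/3780; Σ_t [1,2]: t=1:−1/12 t=2:+1/48 = -1/16; (3j)²=1/28 [(2 3 3; -1 -1 2)], sign=+1
B: triangle coeff Δ(2,3,3) = 1/3780; Σ_t [0,2]: t=0:+1/16 t=1:−1/6 t=2:+1/96 = -3/32; (3j)²=3/140 [(2 3 3; 0 -1 1)], sign=-1
I_A²/I_B² = (1/28)/(3/140) = 5/3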